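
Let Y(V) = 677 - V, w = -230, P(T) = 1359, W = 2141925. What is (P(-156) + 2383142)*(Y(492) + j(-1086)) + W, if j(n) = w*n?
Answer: 596043934390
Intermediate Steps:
j(n) = -230*n
(P(-156) + 2383142)*(Y(492) + j(-1086)) + W = (1359 + 2383142)*((677 - 1*492) - 230*(-1086)) + 2141925 = 2384501*((677 - 492) + 249780) + 2141925 = 2384501*(185 + 249780) + 2141925 = 2384501*249965 + 2141925 = 596041792465 + 2141925 = 596043934390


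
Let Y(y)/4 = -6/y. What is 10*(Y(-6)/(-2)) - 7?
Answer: -27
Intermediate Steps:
Y(y) = -24/y (Y(y) = 4*(-6/y) = -24/y)
10*(Y(-6)/(-2)) - 7 = 10*(-24/(-6)/(-2)) - 7 = 10*(-24*(-⅙)*(-½)) - 7 = 10*(4*(-½)) - 7 = 10*(-2) - 7 = -20 - 7 = -27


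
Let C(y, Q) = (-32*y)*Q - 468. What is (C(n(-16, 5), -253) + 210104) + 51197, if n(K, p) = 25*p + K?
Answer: 1143297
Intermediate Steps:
n(K, p) = K + 25*p
C(y, Q) = -468 - 32*Q*y (C(y, Q) = -32*Q*y - 468 = -468 - 32*Q*y)
(C(n(-16, 5), -253) + 210104) + 51197 = ((-468 - 32*(-253)*(-16 + 25*5)) + 210104) + 51197 = ((-468 - 32*(-253)*(-16 + 125)) + 210104) + 51197 = ((-468 - 32*(-253)*109) + 210104) + 51197 = ((-468 + 882464) + 210104) + 51197 = (881996 + 210104) + 51197 = 1092100 + 51197 = 1143297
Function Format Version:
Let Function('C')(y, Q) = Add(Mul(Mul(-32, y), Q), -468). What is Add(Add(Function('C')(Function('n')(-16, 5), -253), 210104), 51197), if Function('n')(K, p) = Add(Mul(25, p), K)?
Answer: 1143297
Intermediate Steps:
Function('n')(K, p) = Add(K, Mul(25, p))
Function('C')(y, Q) = Add(-468, Mul(-32, Q, y)) (Function('C')(y, Q) = Add(Mul(-32, Q, y), -468) = Add(-468, Mul(-32, Q, y)))
Add(Add(Function('C')(Function('n')(-16, 5), -253), 210104), 51197) = Add(Add(Add(-468, Mul(-32, -253, Add(-16, Mul(25, 5)))), 210104), 51197) = Add(Add(Add(-468, Mul(-32, -253, Add(-16, 125))), 210104), 51197) = Add(Add(Add(-468, Mul(-32, -253, 109)), 210104), 51197) = Add(Add(Add(-468, 882464), 210104), 51197) = Add(Add(881996, 210104), 51197) = Add(1092100, 51197) = 1143297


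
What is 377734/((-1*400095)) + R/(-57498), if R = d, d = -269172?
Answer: 14329236968/3834110385 ≈ 3.7373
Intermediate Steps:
R = -269172
377734/((-1*400095)) + R/(-57498) = 377734/((-1*400095)) - 269172/(-57498) = 377734/(-400095) - 269172*(-1/57498) = 377734*(-1/400095) + 44862/9583 = -377734/400095 + 44862/9583 = 14329236968/3834110385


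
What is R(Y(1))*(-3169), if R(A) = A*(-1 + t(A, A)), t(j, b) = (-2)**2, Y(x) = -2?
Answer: 19014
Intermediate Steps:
t(j, b) = 4
R(A) = 3*A (R(A) = A*(-1 + 4) = A*3 = 3*A)
R(Y(1))*(-3169) = (3*(-2))*(-3169) = -6*(-3169) = 19014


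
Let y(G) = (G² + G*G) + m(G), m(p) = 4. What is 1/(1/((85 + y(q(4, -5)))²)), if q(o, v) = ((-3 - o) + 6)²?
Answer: 8281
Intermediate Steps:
q(o, v) = (3 - o)²
y(G) = 4 + 2*G² (y(G) = (G² + G*G) + 4 = (G² + G²) + 4 = 2*G² + 4 = 4 + 2*G²)
1/(1/((85 + y(q(4, -5)))²)) = 1/(1/((85 + (4 + 2*((-3 + 4)²)²))²)) = 1/(1/((85 + (4 + 2*(1²)²))²)) = 1/(1/((85 + (4 + 2*1²))²)) = 1/(1/((85 + (4 + 2*1))²)) = 1/(1/((85 + (4 + 2))²)) = 1/(1/((85 + 6)²)) = 1/(1/(91²)) = 1/(1/8281) = 8281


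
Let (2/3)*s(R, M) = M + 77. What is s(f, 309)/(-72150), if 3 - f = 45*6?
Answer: -193/24050 ≈ -0.0080249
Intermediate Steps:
f = -267 (f = 3 - 45*6 = 3 - 1*270 = 3 - 270 = -267)
s(R, M) = 231/2 + 3*M/2 (s(R, M) = 3*(M + 77)/2 = 3*(77 + M)/2 = 231/2 + 3*M/2)
s(f, 309)/(-72150) = (231/2 + (3/2)*309)/(-72150) = (231/2 + 927/2)*(-1/72150) = 579*(-1/72150) = -193/24050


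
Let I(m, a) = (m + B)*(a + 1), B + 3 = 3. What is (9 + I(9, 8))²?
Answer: 8100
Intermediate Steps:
B = 0 (B = -3 + 3 = 0)
I(m, a) = m*(1 + a) (I(m, a) = (m + 0)*(a + 1) = m*(1 + a))
(9 + I(9, 8))² = (9 + 9*(1 + 8))² = (9 + 9*9)² = (9 + 81)² = 90² = 8100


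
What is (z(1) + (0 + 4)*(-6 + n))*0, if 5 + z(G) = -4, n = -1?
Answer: 0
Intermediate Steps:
z(G) = -9 (z(G) = -5 - 4 = -9)
(z(1) + (0 + 4)*(-6 + n))*0 = (-9 + (0 + 4)*(-6 - 1))*0 = (-9 + 4*(-7))*0 = (-9 - 28)*0 = -37*0 = 0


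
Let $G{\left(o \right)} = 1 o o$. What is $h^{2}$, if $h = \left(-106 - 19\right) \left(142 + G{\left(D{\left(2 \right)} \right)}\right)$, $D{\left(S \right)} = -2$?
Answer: $333062500$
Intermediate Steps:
$G{\left(o \right)} = o^{2}$ ($G{\left(o \right)} = o o = o^{2}$)
$h = -18250$ ($h = \left(-106 - 19\right) \left(142 + \left(-2\right)^{2}\right) = - 125 \left(142 + 4\right) = \left(-125\right) 146 = -18250$)
$h^{2} = \left(-18250\right)^{2} = 333062500$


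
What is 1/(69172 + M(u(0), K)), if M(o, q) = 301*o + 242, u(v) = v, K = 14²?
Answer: 1/69414 ≈ 1.4406e-5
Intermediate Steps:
K = 196
M(o, q) = 242 + 301*o
1/(69172 + M(u(0), K)) = 1/(69172 + (242 + 301*0)) = 1/(69172 + (242 + 0)) = 1/(69172 + 242) = 1/69414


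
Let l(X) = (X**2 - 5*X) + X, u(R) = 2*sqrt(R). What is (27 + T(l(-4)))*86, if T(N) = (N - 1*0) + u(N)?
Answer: 5074 + 688*sqrt(2) ≈ 6047.0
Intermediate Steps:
l(X) = X**2 - 4*X
T(N) = N + 2*sqrt(N) (T(N) = (N - 1*0) + 2*sqrt(N) = (N + 0) + 2*sqrt(N) = N + 2*sqrt(N))
(27 + T(l(-4)))*86 = (27 + (-4*(-4 - 4) + 2*sqrt(-4*(-4 - 4))))*86 = (27 + (-4*(-8) + 2*sqrt(-4*(-8))))*86 = (27 + (32 + 2*sqrt(32)))*86 = (27 + (32 + 2*(4*sqrt(2))))*86 = (27 + (32 + 8*sqrt(2)))*86 = (59 + 8*sqrt(2))*86 = 5074 + 688*sqrt(2)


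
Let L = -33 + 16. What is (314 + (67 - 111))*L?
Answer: -4590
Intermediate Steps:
L = -17
(314 + (67 - 111))*L = (314 + (67 - 111))*(-17) = (314 - 44)*(-17) = 270*(-17) = -4590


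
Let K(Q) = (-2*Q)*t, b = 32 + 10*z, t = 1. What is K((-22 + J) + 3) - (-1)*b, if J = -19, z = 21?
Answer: 318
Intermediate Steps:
b = 242 (b = 32 + 10*21 = 32 + 210 = 242)
K(Q) = -2*Q (K(Q) = -2*Q*1 = -2*Q)
K((-22 + J) + 3) - (-1)*b = -2*((-22 - 19) + 3) - (-1)*242 = -2*(-41 + 3) - 1*(-242) = -2*(-38) + 242 = 76 + 242 = 318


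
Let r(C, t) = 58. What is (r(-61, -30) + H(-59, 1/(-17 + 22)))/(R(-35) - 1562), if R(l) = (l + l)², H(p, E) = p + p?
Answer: -30/1669 ≈ -0.017975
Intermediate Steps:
H(p, E) = 2*p
R(l) = 4*l² (R(l) = (2*l)² = 4*l²)
(r(-61, -30) + H(-59, 1/(-17 + 22)))/(R(-35) - 1562) = (58 + 2*(-59))/(4*(-35)² - 1562) = (58 - 118)/(4*1225 - 1562) = -60/(4900 - 1562) = -60/3338 = -60*1/3338 = -30/1669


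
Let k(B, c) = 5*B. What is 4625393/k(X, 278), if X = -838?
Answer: -4625393/4190 ≈ -1103.9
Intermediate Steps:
4625393/k(X, 278) = 4625393/((5*(-838))) = 4625393/(-4190) = 4625393*(-1/4190) = -4625393/4190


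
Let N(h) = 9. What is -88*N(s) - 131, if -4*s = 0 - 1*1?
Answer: -923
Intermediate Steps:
s = 1/4 (s = -(0 - 1*1)/4 = -(0 - 1)/4 = -1/4*(-1) = 1/4 ≈ 0.25000)
-88*N(s) - 131 = -88*9 - 131 = -792 - 131 = -923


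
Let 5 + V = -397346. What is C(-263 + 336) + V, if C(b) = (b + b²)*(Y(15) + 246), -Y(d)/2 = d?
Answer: 769481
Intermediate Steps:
Y(d) = -2*d
C(b) = 216*b + 216*b² (C(b) = (b + b²)*(-2*15 + 246) = (b + b²)*(-30 + 246) = (b + b²)*216 = 216*b + 216*b²)
V = -397351 (V = -5 - 397346 = -397351)
C(-263 + 336) + V = 216*(-263 + 336)*(1 + (-263 + 336)) - 397351 = 216*73*(1 + 73) - 397351 = 216*73*74 - 397351 = 1166832 - 397351 = 769481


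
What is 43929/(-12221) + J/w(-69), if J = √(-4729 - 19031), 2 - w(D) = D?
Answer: -43929/12221 + 12*I*√165/71 ≈ -3.5946 + 2.171*I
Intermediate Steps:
w(D) = 2 - D
J = 12*I*√165 (J = √(-23760) = 12*I*√165 ≈ 154.14*I)
43929/(-12221) + J/w(-69) = 43929/(-12221) + (12*I*√165)/(2 - 1*(-69)) = 43929*(-1/12221) + (12*I*√165)/(2 + 69) = -43929/12221 + (12*I*√165)/71 = -43929/12221 + (12*I*√165)*(1/71) = -43929/12221 + 12*I*√165/71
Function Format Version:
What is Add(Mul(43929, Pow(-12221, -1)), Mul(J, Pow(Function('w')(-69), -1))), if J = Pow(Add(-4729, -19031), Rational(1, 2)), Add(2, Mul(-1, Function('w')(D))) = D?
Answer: Add(Rational(-43929, 12221), Mul(Rational(12, 71), I, Pow(165, Rational(1, 2)))) ≈ Add(-3.5946, Mul(2.1710, I))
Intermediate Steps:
Function('w')(D) = Add(2, Mul(-1, D))
J = Mul(12, I, Pow(165, Rational(1, 2))) (J = Pow(-23760, Rational(1, 2)) = Mul(12, I, Pow(165, Rational(1, 2))) ≈ Mul(154.14, I))
Add(Mul(43929, Pow(-12221, -1)), Mul(J, Pow(Function('w')(-69), -1))) = Add(Mul(43929, Pow(-12221, -1)), Mul(Mul(12, I, Pow(165, Rational(1, 2))), Pow(Add(2, Mul(-1, -69)), -1))) = Add(Mul(43929, Rational(-1, 12221)), Mul(Mul(12, I, Pow(165, Rational(1, 2))), Pow(Add(2, 69), -1))) = Add(Rational(-43929, 12221), Mul(Mul(12, I, Pow(165, Rational(1, 2))), Pow(71, -1))) = Add(Rational(-43929, 12221), Mul(Mul(12, I, Pow(165, Rational(1, 2))), Rational(1, 71))) = Add(Rational(-43929, 12221), Mul(Rational(12, 71), I, Pow(165, Rational(1, 2))))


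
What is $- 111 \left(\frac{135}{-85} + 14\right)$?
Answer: $- \frac{23421}{17} \approx -1377.7$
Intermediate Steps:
$- 111 \left(\frac{135}{-85} + 14\right) = - 111 \left(135 \left(- \frac{1}{85}\right) + 14\right) = - 111 \left(- \frac{27}{17} + 14\right) = \left(-111\right) \frac{211}{17} = - \frac{23421}{17}$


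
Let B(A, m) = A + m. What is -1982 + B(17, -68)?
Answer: -2033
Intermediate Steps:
-1982 + B(17, -68) = -1982 + (17 - 68) = -1982 - 51 = -2033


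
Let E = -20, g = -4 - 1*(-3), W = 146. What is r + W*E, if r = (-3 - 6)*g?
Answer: -2911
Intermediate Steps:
g = -1 (g = -4 + 3 = -1)
r = 9 (r = (-3 - 6)*(-1) = -9*(-1) = 9)
r + W*E = 9 + 146*(-20) = 9 - 2920 = -2911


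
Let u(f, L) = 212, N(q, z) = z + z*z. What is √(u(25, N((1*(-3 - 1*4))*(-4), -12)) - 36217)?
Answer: I*√36005 ≈ 189.75*I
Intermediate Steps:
N(q, z) = z + z²
√(u(25, N((1*(-3 - 1*4))*(-4), -12)) - 36217) = √(212 - 36217) = √(-36005) = I*√36005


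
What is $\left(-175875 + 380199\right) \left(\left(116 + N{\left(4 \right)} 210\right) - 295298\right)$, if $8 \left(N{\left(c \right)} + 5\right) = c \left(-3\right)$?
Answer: $-60591669228$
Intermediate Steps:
$N{\left(c \right)} = -5 - \frac{3 c}{8}$ ($N{\left(c \right)} = -5 + \frac{c \left(-3\right)}{8} = -5 + \frac{\left(-3\right) c}{8} = -5 - \frac{3 c}{8}$)
$\left(-175875 + 380199\right) \left(\left(116 + N{\left(4 \right)} 210\right) - 295298\right) = \left(-175875 + 380199\right) \left(\left(116 + \left(-5 - \frac{3}{2}\right) 210\right) - 295298\right) = 204324 \left(\left(116 + \left(-5 - \frac{3}{2}\right) 210\right) - 295298\right) = 204324 \left(\left(116 - 1365\right) - 295298\right) = 204324 \left(-1249 - 295298\right) = 204324 \left(-296547\right) = -60591669228$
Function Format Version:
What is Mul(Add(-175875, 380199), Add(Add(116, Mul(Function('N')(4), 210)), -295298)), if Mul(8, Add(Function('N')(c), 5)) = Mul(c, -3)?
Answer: -60591669228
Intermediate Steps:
Function('N')(c) = Add(-5, Mul(Rational(-3, 8), c)) (Function('N')(c) = Add(-5, Mul(Rational(1, 8), Mul(c, -3))) = Add(-5, Mul(Rational(1, 8), Mul(-3, c))) = Add(-5, Mul(Rational(-3, 8), c)))
Mul(Add(-175875, 380199), Add(Add(116, Mul(Function('N')(4), 210)), -295298)) = Mul(Add(-175875, 380199), Add(Add(116, Mul(Add(-5, Mul(Rational(-3, 8), 4)), 210)), -295298)) = Mul(204324, Add(Add(116, Mul(Add(-5, Rational(-3, 2)), 210)), -295298)) = Mul(204324, Add(Add(116, Mul(Rational(-13, 2), 210)), -295298)) = Mul(204324, Add(Add(116, -1365), -295298)) = Mul(204324, Add(-1249, -295298)) = Mul(204324, -296547) = -60591669228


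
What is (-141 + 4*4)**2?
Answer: 15625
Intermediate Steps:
(-141 + 4*4)**2 = (-141 + 16)**2 = (-125)**2 = 15625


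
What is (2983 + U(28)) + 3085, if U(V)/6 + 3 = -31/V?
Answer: 84607/14 ≈ 6043.4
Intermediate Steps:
U(V) = -18 - 186/V (U(V) = -18 + 6*(-31/V) = -18 - 186/V)
(2983 + U(28)) + 3085 = (2983 + (-18 - 186/28)) + 3085 = (2983 + (-18 - 186*1/28)) + 3085 = (2983 + (-18 - 93/14)) + 3085 = (2983 - 345/14) + 3085 = 41417/14 + 3085 = 84607/14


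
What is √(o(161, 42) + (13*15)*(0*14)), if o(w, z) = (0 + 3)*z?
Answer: 3*√14 ≈ 11.225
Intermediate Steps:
o(w, z) = 3*z
√(o(161, 42) + (13*15)*(0*14)) = √(3*42 + (13*15)*(0*14)) = √(126 + 195*0) = √(126 + 0) = √126 = 3*√14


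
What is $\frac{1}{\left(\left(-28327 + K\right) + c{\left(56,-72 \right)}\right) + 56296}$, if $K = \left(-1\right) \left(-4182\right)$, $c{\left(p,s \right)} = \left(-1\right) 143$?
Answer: $\frac{1}{32008} \approx 3.1242 \cdot 10^{-5}$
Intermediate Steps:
$c{\left(p,s \right)} = -143$
$K = 4182$
$\frac{1}{\left(\left(-28327 + K\right) + c{\left(56,-72 \right)}\right) + 56296} = \frac{1}{\left(\left(-28327 + 4182\right) - 143\right) + 56296} = \frac{1}{\left(-24145 - 143\right) + 56296} = \frac{1}{-24288 + 56296} = \frac{1}{32008}$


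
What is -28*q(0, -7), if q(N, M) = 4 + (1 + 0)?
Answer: -140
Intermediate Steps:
q(N, M) = 5 (q(N, M) = 4 + 1 = 5)
-28*q(0, -7) = -28*5 = -140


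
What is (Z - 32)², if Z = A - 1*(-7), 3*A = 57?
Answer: 36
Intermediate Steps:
A = 19 (A = (⅓)*57 = 19)
Z = 26 (Z = 19 - 1*(-7) = 19 + 7 = 26)
(Z - 32)² = (26 - 32)² = (-6)² = 36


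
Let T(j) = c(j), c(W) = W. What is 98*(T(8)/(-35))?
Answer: -112/5 ≈ -22.400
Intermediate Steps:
T(j) = j
98*(T(8)/(-35)) = 98*(8/(-35)) = 98*(8*(-1/35)) = 98*(-8/35) = -112/5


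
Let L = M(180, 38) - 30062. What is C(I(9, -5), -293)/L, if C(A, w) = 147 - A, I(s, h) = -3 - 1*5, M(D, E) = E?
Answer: -155/30024 ≈ -0.0051625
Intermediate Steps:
I(s, h) = -8 (I(s, h) = -3 - 5 = -8)
L = -30024 (L = 38 - 30062 = -30024)
C(I(9, -5), -293)/L = (147 - 1*(-8))/(-30024) = (147 + 8)*(-1/30024) = 155*(-1/30024) = -155/30024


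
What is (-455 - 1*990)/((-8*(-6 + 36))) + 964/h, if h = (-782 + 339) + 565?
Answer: 40765/2928 ≈ 13.922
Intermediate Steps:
h = 122 (h = -443 + 565 = 122)
(-455 - 1*990)/((-8*(-6 + 36))) + 964/h = (-455 - 1*990)/((-8*(-6 + 36))) + 964/122 = (-455 - 990)/((-8*30)) + 964*(1/122) = -1445/(-240) + 482/61 = -1445*(-1/240) + 482/61 = 289/48 + 482/61 = 40765/2928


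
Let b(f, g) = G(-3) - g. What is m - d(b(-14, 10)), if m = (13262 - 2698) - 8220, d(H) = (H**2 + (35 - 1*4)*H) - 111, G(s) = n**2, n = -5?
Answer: 1765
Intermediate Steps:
G(s) = 25 (G(s) = (-5)**2 = 25)
b(f, g) = 25 - g
d(H) = -111 + H**2 + 31*H (d(H) = (H**2 + (35 - 4)*H) - 111 = (H**2 + 31*H) - 111 = -111 + H**2 + 31*H)
m = 2344 (m = 10564 - 8220 = 2344)
m - d(b(-14, 10)) = 2344 - (-111 + (25 - 1*10)**2 + 31*(25 - 1*10)) = 2344 - (-111 + (25 - 10)**2 + 31*(25 - 10)) = 2344 - (-111 + 15**2 + 31*15) = 2344 - (-111 + 225 + 465) = 2344 - 1*579 = 2344 - 579 = 1765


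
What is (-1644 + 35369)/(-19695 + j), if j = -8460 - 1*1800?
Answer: -6745/5991 ≈ -1.1259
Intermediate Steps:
j = -10260 (j = -8460 - 1800 = -10260)
(-1644 + 35369)/(-19695 + j) = (-1644 + 35369)/(-19695 - 10260) = 33725/(-29955) = 33725*(-1/29955) = -6745/5991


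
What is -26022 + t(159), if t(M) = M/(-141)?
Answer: -1223087/47 ≈ -26023.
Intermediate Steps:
t(M) = -M/141 (t(M) = M*(-1/141) = -M/141)
-26022 + t(159) = -26022 - 1/141*159 = -26022 - 53/47 = -1223087/47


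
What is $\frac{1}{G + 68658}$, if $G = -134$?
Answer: $\frac{1}{68524} \approx 1.4593 \cdot 10^{-5}$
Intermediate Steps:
$\frac{1}{G + 68658} = \frac{1}{-134 + 68658} = \frac{1}{68524}$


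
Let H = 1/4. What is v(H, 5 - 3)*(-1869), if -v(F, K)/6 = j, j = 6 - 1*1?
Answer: 56070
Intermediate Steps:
H = 1/4 ≈ 0.25000
j = 5 (j = 6 - 1 = 5)
v(F, K) = -30 (v(F, K) = -6*5 = -30)
v(H, 5 - 3)*(-1869) = -30*(-1869) = 56070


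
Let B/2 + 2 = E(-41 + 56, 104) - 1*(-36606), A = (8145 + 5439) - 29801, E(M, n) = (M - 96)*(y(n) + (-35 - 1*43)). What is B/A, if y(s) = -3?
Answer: -86330/16217 ≈ -5.3234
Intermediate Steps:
E(M, n) = 7776 - 81*M (E(M, n) = (M - 96)*(-3 + (-35 - 1*43)) = (-96 + M)*(-3 + (-35 - 43)) = (-96 + M)*(-3 - 78) = (-96 + M)*(-81) = 7776 - 81*M)
A = -16217 (A = 13584 - 29801 = -16217)
B = 86330 (B = -4 + 2*((7776 - 81*(-41 + 56)) - 1*(-36606)) = -4 + 2*((7776 - 81*15) + 36606) = -4 + 2*((7776 - 1215) + 36606) = -4 + 2*(6561 + 36606) = -4 + 2*43167 = -4 + 86334 = 86330)
B/A = 86330/(-16217) = 86330*(-1/16217) = -86330/16217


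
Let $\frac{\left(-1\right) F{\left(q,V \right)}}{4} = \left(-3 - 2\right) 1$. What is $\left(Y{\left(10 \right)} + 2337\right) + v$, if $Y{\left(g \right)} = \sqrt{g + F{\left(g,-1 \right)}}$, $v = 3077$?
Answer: $5414 + \sqrt{30} \approx 5419.5$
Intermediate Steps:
$F{\left(q,V \right)} = 20$ ($F{\left(q,V \right)} = - 4 \left(-3 - 2\right) 1 = - 4 \left(\left(-5\right) 1\right) = \left(-4\right) \left(-5\right) = 20$)
$Y{\left(g \right)} = \sqrt{20 + g}$ ($Y{\left(g \right)} = \sqrt{g + 20} = \sqrt{20 + g}$)
$\left(Y{\left(10 \right)} + 2337\right) + v = \left(\sqrt{20 + 10} + 2337\right) + 3077 = \left(\sqrt{30} + 2337\right) + 3077 = \left(2337 + \sqrt{30}\right) + 3077 = 5414 + \sqrt{30}$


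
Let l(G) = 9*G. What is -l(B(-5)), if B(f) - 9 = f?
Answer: -36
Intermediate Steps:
B(f) = 9 + f
-l(B(-5)) = -9*(9 - 5) = -9*4 = -1*36 = -36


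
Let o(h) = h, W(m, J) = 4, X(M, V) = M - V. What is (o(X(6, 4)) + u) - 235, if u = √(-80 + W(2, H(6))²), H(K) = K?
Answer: -233 + 8*I ≈ -233.0 + 8.0*I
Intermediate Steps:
u = 8*I (u = √(-80 + 4²) = √(-80 + 16) = √(-64) = 8*I ≈ 8.0*I)
(o(X(6, 4)) + u) - 235 = ((6 - 1*4) + 8*I) - 235 = ((6 - 4) + 8*I) - 235 = (2 + 8*I) - 235 = -233 + 8*I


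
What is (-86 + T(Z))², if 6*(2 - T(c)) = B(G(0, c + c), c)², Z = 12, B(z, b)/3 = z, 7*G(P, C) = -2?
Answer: 16990884/2401 ≈ 7076.6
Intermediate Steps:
G(P, C) = -2/7 (G(P, C) = (⅐)*(-2) = -2/7)
B(z, b) = 3*z
T(c) = 92/49 (T(c) = 2 - (3*(-2/7))²/6 = 2 - (-6/7)²/6 = 2 - ⅙*36/49 = 2 - 6/49 = 92/49)
(-86 + T(Z))² = (-86 + 92/49)² = (-4122/49)² = 16990884/2401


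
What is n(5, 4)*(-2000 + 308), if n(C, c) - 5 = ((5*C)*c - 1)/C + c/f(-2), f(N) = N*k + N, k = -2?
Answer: -226728/5 ≈ -45346.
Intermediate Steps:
f(N) = -N (f(N) = N*(-2) + N = -2*N + N = -N)
n(C, c) = 5 + c/2 + (-1 + 5*C*c)/C (n(C, c) = 5 + (((5*C)*c - 1)/C + c/((-1*(-2)))) = 5 + ((5*C*c - 1)/C + c/2) = 5 + ((-1 + 5*C*c)/C + c*(1/2)) = 5 + ((-1 + 5*C*c)/C + c/2) = 5 + (c/2 + (-1 + 5*C*c)/C) = 5 + c/2 + (-1 + 5*C*c)/C)
n(5, 4)*(-2000 + 308) = (5 - 1/5 + (11/2)*4)*(-2000 + 308) = (5 - 1*1/5 + 22)*(-1692) = (5 - 1/5 + 22)*(-1692) = (134/5)*(-1692) = -226728/5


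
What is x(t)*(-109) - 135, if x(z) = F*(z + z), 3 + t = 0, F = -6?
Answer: -4059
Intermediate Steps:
t = -3 (t = -3 + 0 = -3)
x(z) = -12*z (x(z) = -6*(z + z) = -12*z)
x(t)*(-109) - 135 = -12*(-3)*(-109) - 135 = 36*(-109) - 135 = -3924 - 135 = -4059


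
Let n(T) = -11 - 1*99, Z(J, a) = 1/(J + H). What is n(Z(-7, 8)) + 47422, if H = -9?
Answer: 47312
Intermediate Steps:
Z(J, a) = 1/(-9 + J) (Z(J, a) = 1/(J - 9) = 1/(-9 + J))
n(T) = -110 (n(T) = -11 - 99 = -110)
n(Z(-7, 8)) + 47422 = -110 + 47422 = 47312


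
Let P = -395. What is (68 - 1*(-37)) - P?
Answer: 500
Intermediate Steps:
(68 - 1*(-37)) - P = (68 - 1*(-37)) - 1*(-395) = (68 + 37) + 395 = 105 + 395 = 500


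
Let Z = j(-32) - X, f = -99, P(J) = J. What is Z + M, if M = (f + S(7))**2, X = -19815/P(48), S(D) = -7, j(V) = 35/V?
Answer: 372727/32 ≈ 11648.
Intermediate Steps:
X = -6605/16 (X = -19815/48 = -19815*1/48 = -6605/16 ≈ -412.81)
Z = 13175/32 (Z = 35/(-32) - 1*(-6605/16) = 35*(-1/32) + 6605/16 = -35/32 + 6605/16 = 13175/32 ≈ 411.72)
M = 11236 (M = (-99 - 7)**2 = (-106)**2 = 11236)
Z + M = 13175/32 + 11236 = 372727/32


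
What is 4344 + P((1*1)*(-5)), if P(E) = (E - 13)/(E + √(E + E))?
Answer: 30426/7 + 18*I*√10/35 ≈ 4346.6 + 1.6263*I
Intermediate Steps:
P(E) = (-13 + E)/(E + √2*√E) (P(E) = (-13 + E)/(E + √(2*E)) = (-13 + E)/(E + √2*√E))
4344 + P((1*1)*(-5)) = 4344 + (-13 + (1*1)*(-5))/((1*1)*(-5) + √2*√((1*1)*(-5))) = 4344 + (-13 + 1*(-5))/(1*(-5) + √2*√(1*(-5))) = 4344 + (-13 - 5)/(-5 + √2*√(-5)) = 4344 - 18/(-5 + √2*(I*√5)) = 4344 - 18/(-5 + I*√10)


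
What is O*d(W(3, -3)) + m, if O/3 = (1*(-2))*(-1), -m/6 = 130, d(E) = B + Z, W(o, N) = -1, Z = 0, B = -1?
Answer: -786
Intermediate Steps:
d(E) = -1 (d(E) = -1 + 0 = -1)
m = -780 (m = -6*130 = -780)
O = 6 (O = 3*((1*(-2))*(-1)) = 3*(-2*(-1)) = 3*2 = 6)
O*d(W(3, -3)) + m = 6*(-1) - 780 = -6 - 780 = -786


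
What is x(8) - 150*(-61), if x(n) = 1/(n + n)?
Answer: 146401/16 ≈ 9150.1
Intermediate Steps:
x(n) = 1/(2*n)
x(8) - 150*(-61) = (½)/8 - 150*(-61) = (½)*(⅛) + 9150 = 1/16 + 9150 = 146401/16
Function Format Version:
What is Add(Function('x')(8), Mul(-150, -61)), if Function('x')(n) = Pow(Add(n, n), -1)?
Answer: Rational(146401, 16) ≈ 9150.1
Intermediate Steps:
Function('x')(n) = Mul(Rational(1, 2), Pow(n, -1)) (Function('x')(n) = Pow(Mul(2, n), -1) = Mul(Rational(1, 2), Pow(n, -1)))
Add(Function('x')(8), Mul(-150, -61)) = Add(Mul(Rational(1, 2), Pow(8, -1)), Mul(-150, -61)) = Add(Mul(Rational(1, 2), Rational(1, 8)), 9150) = Add(Rational(1, 16), 9150) = Rational(146401, 16)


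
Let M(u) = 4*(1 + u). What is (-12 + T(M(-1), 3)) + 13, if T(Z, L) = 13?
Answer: 14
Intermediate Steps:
M(u) = 4 + 4*u
(-12 + T(M(-1), 3)) + 13 = (-12 + 13) + 13 = 1 + 13 = 14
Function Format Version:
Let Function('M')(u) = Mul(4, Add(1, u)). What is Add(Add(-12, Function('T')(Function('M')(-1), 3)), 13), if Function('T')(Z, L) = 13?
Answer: 14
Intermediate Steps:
Function('M')(u) = Add(4, Mul(4, u))
Add(Add(-12, Function('T')(Function('M')(-1), 3)), 13) = Add(Add(-12, 13), 13) = Add(1, 13) = 14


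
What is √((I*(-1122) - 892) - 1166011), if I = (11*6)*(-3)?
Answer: I*√944747 ≈ 971.98*I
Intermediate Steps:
I = -198 (I = 66*(-3) = -198)
√((I*(-1122) - 892) - 1166011) = √((-198*(-1122) - 892) - 1166011) = √((222156 - 892) - 1166011) = √(221264 - 1166011) = √(-944747) = I*√944747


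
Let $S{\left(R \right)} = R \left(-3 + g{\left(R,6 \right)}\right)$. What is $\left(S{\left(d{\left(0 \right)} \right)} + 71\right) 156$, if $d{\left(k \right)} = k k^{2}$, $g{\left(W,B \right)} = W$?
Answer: $11076$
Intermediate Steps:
$d{\left(k \right)} = k^{3}$
$S{\left(R \right)} = R \left(-3 + R\right)$
$\left(S{\left(d{\left(0 \right)} \right)} + 71\right) 156 = \left(0^{3} \left(-3 + 0^{3}\right) + 71\right) 156 = \left(0 \left(-3 + 0\right) + 71\right) 156 = \left(0 \left(-3\right) + 71\right) 156 = \left(0 + 71\right) 156 = 71 \cdot 156 = 11076$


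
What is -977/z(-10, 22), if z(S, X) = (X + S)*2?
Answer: -977/24 ≈ -40.708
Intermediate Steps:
z(S, X) = 2*S + 2*X (z(S, X) = (S + X)*2 = 2*S + 2*X)
-977/z(-10, 22) = -977/(2*(-10) + 2*22) = -977/(-20 + 44) = -977/24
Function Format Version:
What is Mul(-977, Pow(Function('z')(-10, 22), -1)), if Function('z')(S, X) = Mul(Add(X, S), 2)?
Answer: Rational(-977, 24) ≈ -40.708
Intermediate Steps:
Function('z')(S, X) = Add(Mul(2, S), Mul(2, X)) (Function('z')(S, X) = Mul(Add(S, X), 2) = Add(Mul(2, S), Mul(2, X)))
Mul(-977, Pow(Function('z')(-10, 22), -1)) = Mul(-977, Pow(Add(Mul(2, -10), Mul(2, 22)), -1)) = Mul(-977, Pow(Add(-20, 44), -1)) = Mul(-977, Pow(24, -1)) = Mul(-977, Rational(1, 24)) = Rational(-977, 24)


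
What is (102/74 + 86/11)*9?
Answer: 33687/407 ≈ 82.769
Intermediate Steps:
(102/74 + 86/11)*9 = (102*(1/74) + 86*(1/11))*9 = (51/37 + 86/11)*9 = (3743/407)*9 = 33687/407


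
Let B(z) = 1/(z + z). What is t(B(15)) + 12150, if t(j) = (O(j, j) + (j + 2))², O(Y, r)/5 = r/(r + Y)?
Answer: 2738374/225 ≈ 12171.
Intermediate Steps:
B(z) = 1/(2*z)
O(Y, r) = 5*r/(Y + r) (O(Y, r) = 5*(r/(r + Y)) = 5*(r/(Y + r)) = 5*r/(Y + r))
t(j) = (9/2 + j)² (t(j) = (5*j/(j + j) + (j + 2))² = (5*j/((2*j)) + (2 + j))² = (5*j*(1/(2*j)) + (2 + j))² = (5/2 + (2 + j))² = (9/2 + j)²)
t(B(15)) + 12150 = (9 + 2*((½)/15))²/4 + 12150 = (9 + 2*((½)*(1/15)))²/4 + 12150 = (9 + 2*(1/30))²/4 + 12150 = (9 + 1/15)²/4 + 12150 = (136/15)²/4 + 12150 = (¼)*(18496/225) + 12150 = 4624/225 + 12150 = 2738374/225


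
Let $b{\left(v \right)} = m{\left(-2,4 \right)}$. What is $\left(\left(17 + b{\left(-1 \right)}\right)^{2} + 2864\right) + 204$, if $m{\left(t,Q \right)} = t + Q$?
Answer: $3429$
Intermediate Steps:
$m{\left(t,Q \right)} = Q + t$
$b{\left(v \right)} = 2$ ($b{\left(v \right)} = 4 - 2 = 2$)
$\left(\left(17 + b{\left(-1 \right)}\right)^{2} + 2864\right) + 204 = \left(\left(17 + 2\right)^{2} + 2864\right) + 204 = \left(19^{2} + 2864\right) + 204 = \left(361 + 2864\right) + 204 = 3225 + 204 = 3429$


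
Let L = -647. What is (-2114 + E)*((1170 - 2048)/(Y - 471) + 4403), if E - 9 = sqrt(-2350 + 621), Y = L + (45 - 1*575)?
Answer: -7638015655/824 + 3628511*I*sqrt(1729)/824 ≈ -9.2694e+6 + 1.831e+5*I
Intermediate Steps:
Y = -1177 (Y = -647 + (45 - 1*575) = -647 + (45 - 575) = -647 - 530 = -1177)
E = 9 + I*sqrt(1729) (E = 9 + sqrt(-2350 + 621) = 9 + sqrt(-1729) = 9 + I*sqrt(1729) ≈ 9.0 + 41.581*I)
(-2114 + E)*((1170 - 2048)/(Y - 471) + 4403) = (-2114 + (9 + I*sqrt(1729)))*((1170 - 2048)/(-1177 - 471) + 4403) = (-2105 + I*sqrt(1729))*(-878/(-1648) + 4403) = (-2105 + I*sqrt(1729))*(-878*(-1/1648) + 4403) = (-2105 + I*sqrt(1729))*(439/824 + 4403) = (-2105 + I*sqrt(1729))*(3628511/824) = -7638015655/824 + 3628511*I*sqrt(1729)/824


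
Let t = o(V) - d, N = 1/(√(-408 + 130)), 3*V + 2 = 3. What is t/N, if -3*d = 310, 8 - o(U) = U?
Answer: 111*I*√278 ≈ 1850.7*I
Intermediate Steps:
V = ⅓ (V = -⅔ + (⅓)*3 = -⅔ + 1 = ⅓ ≈ 0.33333)
o(U) = 8 - U
d = -310/3 (d = -⅓*310 = -310/3 ≈ -103.33)
N = -I*√278/278 (N = 1/(√(-278)) = 1/(I*√278) = -I*√278/278 ≈ -0.059976*I)
t = 111 (t = (8 - 1*⅓) - 1*(-310/3) = (8 - ⅓) + 310/3 = 23/3 + 310/3 = 111)
t/N = 111/((-I*√278/278)) = 111*(I*√278) = 111*I*√278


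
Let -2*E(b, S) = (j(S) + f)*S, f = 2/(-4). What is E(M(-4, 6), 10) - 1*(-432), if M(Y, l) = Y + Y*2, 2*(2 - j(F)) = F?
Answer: 899/2 ≈ 449.50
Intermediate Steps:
j(F) = 2 - F/2
f = -½ (f = 2*(-¼) = -½ ≈ -0.50000)
M(Y, l) = 3*Y (M(Y, l) = Y + 2*Y = 3*Y)
E(b, S) = -S*(3/2 - S/2)/2 (E(b, S) = -((2 - S/2) - ½)*S/2 = -(3/2 - S/2)*S/2 = -S*(3/2 - S/2)/2)
E(M(-4, 6), 10) - 1*(-432) = (¼)*10*(-3 + 10) - 1*(-432) = (¼)*10*7 + 432 = 35/2 + 432 = 899/2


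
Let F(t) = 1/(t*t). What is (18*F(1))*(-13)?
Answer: -234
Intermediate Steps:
F(t) = t**(-2) (F(t) = 1/(t**2) = t**(-2))
(18*F(1))*(-13) = (18/1**2)*(-13) = (18*1)*(-13) = 18*(-13) = -234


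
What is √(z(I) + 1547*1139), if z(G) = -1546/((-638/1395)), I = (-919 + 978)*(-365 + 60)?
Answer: √179650228978/319 ≈ 1328.7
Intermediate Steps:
I = -17995 (I = 59*(-305) = -17995)
z(G) = 1078335/319 (z(G) = -1546/((-638*1/1395)) = -1546/(-638/1395) = -1546*(-1395/638) = 1078335/319)
√(z(I) + 1547*1139) = √(1078335/319 + 1547*1139) = √(1078335/319 + 1762033) = √(563166862/319) = √179650228978/319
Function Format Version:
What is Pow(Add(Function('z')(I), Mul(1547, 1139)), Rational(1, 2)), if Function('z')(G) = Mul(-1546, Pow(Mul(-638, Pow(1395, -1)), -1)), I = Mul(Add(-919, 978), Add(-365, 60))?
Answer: Mul(Rational(1, 319), Pow(179650228978, Rational(1, 2))) ≈ 1328.7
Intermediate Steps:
I = -17995 (I = Mul(59, -305) = -17995)
Function('z')(G) = Rational(1078335, 319) (Function('z')(G) = Mul(-1546, Pow(Mul(-638, Rational(1, 1395)), -1)) = Mul(-1546, Pow(Rational(-638, 1395), -1)) = Mul(-1546, Rational(-1395, 638)) = Rational(1078335, 319))
Pow(Add(Function('z')(I), Mul(1547, 1139)), Rational(1, 2)) = Pow(Add(Rational(1078335, 319), Mul(1547, 1139)), Rational(1, 2)) = Pow(Add(Rational(1078335, 319), 1762033), Rational(1, 2)) = Pow(Rational(563166862, 319), Rational(1, 2)) = Mul(Rational(1, 319), Pow(179650228978, Rational(1, 2)))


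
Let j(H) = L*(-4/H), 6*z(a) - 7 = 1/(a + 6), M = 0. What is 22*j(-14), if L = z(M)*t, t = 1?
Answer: 473/63 ≈ 7.5079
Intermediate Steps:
z(a) = 7/6 + 1/(6*(6 + a)) (z(a) = 7/6 + 1/(6*(a + 6)) = 7/6 + 1/(6*(6 + a)))
L = 43/36 (L = ((43 + 7*0)/(6*(6 + 0)))*1 = ((⅙)*(43 + 0)/6)*1 = ((⅙)*(⅙)*43)*1 = (43/36)*1 = 43/36 ≈ 1.1944)
j(H) = -43/(9*H) (j(H) = 43*(-4/H)/36 = -43/(9*H))
22*j(-14) = 22*(-43/9/(-14)) = 22*(-43/9*(-1/14)) = 22*(43/126) = 473/63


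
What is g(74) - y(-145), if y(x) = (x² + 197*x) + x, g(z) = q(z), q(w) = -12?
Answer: 7673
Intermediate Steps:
g(z) = -12
y(x) = x² + 198*x
g(74) - y(-145) = -12 - (-145)*(198 - 145) = -12 - (-145)*53 = -12 - 1*(-7685) = -12 + 7685 = 7673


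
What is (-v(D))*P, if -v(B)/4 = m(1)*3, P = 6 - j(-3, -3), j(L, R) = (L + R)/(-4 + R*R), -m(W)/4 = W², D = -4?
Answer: -1728/5 ≈ -345.60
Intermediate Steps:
m(W) = -4*W²
j(L, R) = (L + R)/(-4 + R²)
P = 36/5 (P = 6 - (-3 - 3)/(-4 + (-3)²) = 6 - (-6)/(-4 + 9) = 6 - (-6)/5 = 6 - 1*(-6/5) = 6 + 6/5 = 36/5 ≈ 7.2000)
v(B) = 48 (v(B) = -4*(-4*1²)*3 = -4*(-4*1)*3 = -(-16)*3 = -4*(-12) = 48)
(-v(D))*P = -1*48*(36/5) = -48*36/5 = -1728/5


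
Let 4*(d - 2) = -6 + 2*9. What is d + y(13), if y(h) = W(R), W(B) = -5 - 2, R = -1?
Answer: -2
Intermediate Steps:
W(B) = -7
y(h) = -7
d = 5 (d = 2 + (-6 + 2*9)/4 = 2 + (-6 + 18)/4 = 2 + (1/4)*12 = 2 + 3 = 5)
d + y(13) = 5 - 7 = -2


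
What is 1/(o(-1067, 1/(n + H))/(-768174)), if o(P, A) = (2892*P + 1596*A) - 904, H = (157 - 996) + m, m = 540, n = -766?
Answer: 136350885/547883836 ≈ 0.24887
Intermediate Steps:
H = -299 (H = (157 - 996) + 540 = -839 + 540 = -299)
o(P, A) = -904 + 1596*A + 2892*P (o(P, A) = (1596*A + 2892*P) - 904 = -904 + 1596*A + 2892*P)
1/(o(-1067, 1/(n + H))/(-768174)) = 1/((-904 + 1596/(-766 - 299) + 2892*(-1067))/(-768174)) = 1/((-904 + 1596/(-1065) - 3085764)*(-1/768174)) = 1/((-904 + 1596*(-1/1065) - 3085764)*(-1/768174)) = 1/((-904 - 532/355 - 3085764)*(-1/768174)) = 1/(-1095767672/355*(-1/768174)) = 1/(547883836/136350885) = 136350885/547883836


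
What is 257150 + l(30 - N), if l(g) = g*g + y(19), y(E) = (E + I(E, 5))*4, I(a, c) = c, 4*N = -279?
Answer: 4275137/16 ≈ 2.6720e+5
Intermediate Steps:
N = -279/4 (N = (¼)*(-279) = -279/4 ≈ -69.750)
y(E) = 20 + 4*E (y(E) = (E + 5)*4 = (5 + E)*4 = 20 + 4*E)
l(g) = 96 + g² (l(g) = g*g + (20 + 4*19) = g² + (20 + 76) = g² + 96 = 96 + g²)
257150 + l(30 - N) = 257150 + (96 + (30 - 1*(-279/4))²) = 257150 + (96 + (30 + 279/4)²) = 257150 + (96 + (399/4)²) = 257150 + (96 + 159201/16) = 257150 + 160737/16 = 4275137/16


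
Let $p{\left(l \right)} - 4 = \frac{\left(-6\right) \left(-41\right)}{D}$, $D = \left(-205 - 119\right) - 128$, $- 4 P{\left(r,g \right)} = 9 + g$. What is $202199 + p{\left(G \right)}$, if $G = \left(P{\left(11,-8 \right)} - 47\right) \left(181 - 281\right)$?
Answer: $\frac{45697755}{226} \approx 2.022 \cdot 10^{5}$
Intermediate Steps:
$P{\left(r,g \right)} = - \frac{9}{4} - \frac{g}{4}$ ($P{\left(r,g \right)} = - \frac{9 + g}{4} = - \frac{9}{4} - \frac{g}{4}$)
$G = 4725$ ($G = \left(\left(- \frac{9}{4} - -2\right) - 47\right) \left(181 - 281\right) = \left(\left(- \frac{9}{4} + 2\right) - 47\right) \left(-100\right) = \left(- \frac{1}{4} - 47\right) \left(-100\right) = \left(- \frac{189}{4}\right) \left(-100\right) = 4725$)
$D = -452$ ($D = -324 - 128 = -452$)
$p{\left(l \right)} = \frac{781}{226}$ ($p{\left(l \right)} = 4 + \frac{\left(-6\right) \left(-41\right)}{-452} = 4 + 246 \left(- \frac{1}{452}\right) = 4 - \frac{123}{226} = \frac{781}{226}$)
$202199 + p{\left(G \right)} = 202199 + \frac{781}{226} = \frac{45697755}{226}$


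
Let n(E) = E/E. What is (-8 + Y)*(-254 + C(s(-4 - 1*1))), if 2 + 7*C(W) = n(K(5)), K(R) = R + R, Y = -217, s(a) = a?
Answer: 400275/7 ≈ 57182.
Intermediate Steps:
K(R) = 2*R
n(E) = 1
C(W) = -⅐ (C(W) = -2/7 + (⅐)*1 = -2/7 + ⅐ = -⅐)
(-8 + Y)*(-254 + C(s(-4 - 1*1))) = (-8 - 217)*(-254 - ⅐) = -225*(-1779/7) = 400275/7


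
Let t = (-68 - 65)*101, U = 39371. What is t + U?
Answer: 25938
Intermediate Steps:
t = -13433 (t = -133*101 = -13433)
t + U = -13433 + 39371 = 25938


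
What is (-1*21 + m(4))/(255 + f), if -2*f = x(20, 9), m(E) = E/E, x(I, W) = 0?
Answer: -4/51 ≈ -0.078431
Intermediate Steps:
m(E) = 1
f = 0 (f = -½*0 = 0)
(-1*21 + m(4))/(255 + f) = (-1*21 + 1)/(255 + 0) = (-21 + 1)/255 = -20*1/255 = -4/51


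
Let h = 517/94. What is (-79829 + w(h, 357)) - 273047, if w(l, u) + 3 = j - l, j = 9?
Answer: -705751/2 ≈ -3.5288e+5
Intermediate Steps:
h = 11/2 (h = 517*(1/94) = 11/2 ≈ 5.5000)
w(l, u) = 6 - l (w(l, u) = -3 + (9 - l) = 6 - l)
(-79829 + w(h, 357)) - 273047 = (-79829 + (6 - 1*11/2)) - 273047 = (-79829 + (6 - 11/2)) - 273047 = (-79829 + 1/2) - 273047 = -159657/2 - 273047 = -705751/2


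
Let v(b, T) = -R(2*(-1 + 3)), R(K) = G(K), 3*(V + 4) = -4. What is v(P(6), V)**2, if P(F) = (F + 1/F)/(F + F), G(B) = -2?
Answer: 4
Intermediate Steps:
V = -16/3 (V = -4 + (1/3)*(-4) = -4 - 4/3 = -16/3 ≈ -5.3333)
P(F) = (F + 1/F)/(2*F) (P(F) = (F + 1/F)/((2*F)) = (F + 1/F)*(1/(2*F)) = (F + 1/F)/(2*F))
R(K) = -2
v(b, T) = 2 (v(b, T) = -1*(-2) = 2)
v(P(6), V)**2 = 2**2 = 4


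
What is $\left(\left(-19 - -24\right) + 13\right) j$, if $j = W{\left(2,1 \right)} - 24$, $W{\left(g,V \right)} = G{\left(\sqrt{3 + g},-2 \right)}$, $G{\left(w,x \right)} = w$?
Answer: $-432 + 18 \sqrt{5} \approx -391.75$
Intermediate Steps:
$W{\left(g,V \right)} = \sqrt{3 + g}$
$j = -24 + \sqrt{5}$ ($j = \sqrt{3 + 2} - 24 = \sqrt{5} - 24 = -24 + \sqrt{5} \approx -21.764$)
$\left(\left(-19 - -24\right) + 13\right) j = \left(\left(-19 - -24\right) + 13\right) \left(-24 + \sqrt{5}\right) = \left(\left(-19 + 24\right) + 13\right) \left(-24 + \sqrt{5}\right) = \left(5 + 13\right) \left(-24 + \sqrt{5}\right) = 18 \left(-24 + \sqrt{5}\right) = -432 + 18 \sqrt{5}$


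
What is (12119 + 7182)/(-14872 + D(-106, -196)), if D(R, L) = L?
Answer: -19301/15068 ≈ -1.2809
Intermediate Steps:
(12119 + 7182)/(-14872 + D(-106, -196)) = (12119 + 7182)/(-14872 - 196) = 19301/(-15068) = 19301*(-1/15068) = -19301/15068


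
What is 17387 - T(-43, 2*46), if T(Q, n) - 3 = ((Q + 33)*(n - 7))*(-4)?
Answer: 13984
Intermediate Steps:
T(Q, n) = 3 - 4*(-7 + n)*(33 + Q) (T(Q, n) = 3 + ((Q + 33)*(n - 7))*(-4) = 3 + ((33 + Q)*(-7 + n))*(-4) = 3 + ((-7 + n)*(33 + Q))*(-4) = 3 - 4*(-7 + n)*(33 + Q))
17387 - T(-43, 2*46) = 17387 - (927 - 264*46 + 28*(-43) - 4*(-43)*2*46) = 17387 - (927 - 132*92 - 1204 - 4*(-43)*92) = 17387 - (927 - 12144 - 1204 + 15824) = 17387 - 1*3403 = 17387 - 3403 = 13984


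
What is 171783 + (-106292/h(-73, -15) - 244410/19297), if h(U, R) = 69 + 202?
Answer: 896219613487/5229487 ≈ 1.7138e+5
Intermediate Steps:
h(U, R) = 271
171783 + (-106292/h(-73, -15) - 244410/19297) = 171783 + (-106292/271 - 244410/19297) = 171783 - 2117351834/5229487 = 896219613487/5229487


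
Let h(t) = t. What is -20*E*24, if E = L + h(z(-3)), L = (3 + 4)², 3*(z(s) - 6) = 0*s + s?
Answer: -25920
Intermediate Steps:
z(s) = 6 + s/3 (z(s) = 6 + (0*s + s)/3 = 6 + (0 + s)/3 = 6 + s/3)
L = 49 (L = 7² = 49)
E = 54 (E = 49 + (6 + (⅓)*(-3)) = 49 + (6 - 1) = 49 + 5 = 54)
-20*E*24 = -20*54*24 = -1080*24 = -25920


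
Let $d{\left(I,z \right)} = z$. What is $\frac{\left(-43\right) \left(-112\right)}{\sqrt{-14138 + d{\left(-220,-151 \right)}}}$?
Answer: $- \frac{4816 i \sqrt{14289}}{14289} \approx - 40.289 i$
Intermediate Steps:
$\frac{\left(-43\right) \left(-112\right)}{\sqrt{-14138 + d{\left(-220,-151 \right)}}} = \frac{\left(-43\right) \left(-112\right)}{\sqrt{-14138 - 151}} = \frac{4816}{\sqrt{-14289}} = \frac{4816}{i \sqrt{14289}} = 4816 \left(- \frac{i \sqrt{14289}}{14289}\right) = - \frac{4816 i \sqrt{14289}}{14289}$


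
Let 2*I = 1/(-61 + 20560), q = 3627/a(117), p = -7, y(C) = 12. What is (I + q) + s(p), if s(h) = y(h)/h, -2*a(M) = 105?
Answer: -14513287/204990 ≈ -70.800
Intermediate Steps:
a(M) = -105/2 (a(M) = -½*105 = -105/2)
q = -2418/35 (q = 3627/(-105/2) = 3627*(-2/105) = -2418/35 ≈ -69.086)
I = 1/40998 (I = 1/(2*(-61 + 20560)) = (½)/20499 = (½)*(1/20499) = 1/40998 ≈ 2.4391e-5)
s(h) = 12/h
(I + q) + s(p) = (1/40998 - 2418/35) + 12/(-7) = -99133129/1434930 + 12*(-⅐) = -99133129/1434930 - 12/7 = -14513287/204990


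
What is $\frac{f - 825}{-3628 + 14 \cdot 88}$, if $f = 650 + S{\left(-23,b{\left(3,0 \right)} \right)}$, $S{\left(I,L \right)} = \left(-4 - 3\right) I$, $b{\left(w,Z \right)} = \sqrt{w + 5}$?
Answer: $\frac{7}{1198} \approx 0.0058431$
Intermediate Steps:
$b{\left(w,Z \right)} = \sqrt{5 + w}$
$S{\left(I,L \right)} = - 7 I$
$f = 811$ ($f = 650 - -161 = 650 + 161 = 811$)
$\frac{f - 825}{-3628 + 14 \cdot 88} = \frac{811 - 825}{-3628 + 14 \cdot 88} = - \frac{14}{-3628 + 1232} = - \frac{14}{-2396} = \left(-14\right) \left(- \frac{1}{2396}\right) = \frac{7}{1198}$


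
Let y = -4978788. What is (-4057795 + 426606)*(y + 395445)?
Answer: 16642984684827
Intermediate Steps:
(-4057795 + 426606)*(y + 395445) = (-4057795 + 426606)*(-4978788 + 395445) = -3631189*(-4583343) = 16642984684827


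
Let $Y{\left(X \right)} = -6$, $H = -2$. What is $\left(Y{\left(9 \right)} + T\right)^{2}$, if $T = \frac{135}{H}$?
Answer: $\frac{21609}{4} \approx 5402.3$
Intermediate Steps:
$T = - \frac{135}{2}$ ($T = \frac{135}{-2} = 135 \left(- \frac{1}{2}\right) = - \frac{135}{2} \approx -67.5$)
$\left(Y{\left(9 \right)} + T\right)^{2} = \left(-6 - \frac{135}{2}\right)^{2} = \left(- \frac{147}{2}\right)^{2} = \frac{21609}{4}$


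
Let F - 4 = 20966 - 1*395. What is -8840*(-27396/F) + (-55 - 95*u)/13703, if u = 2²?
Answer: 663718471959/56387845 ≈ 11771.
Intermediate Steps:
u = 4
F = 20575 (F = 4 + (20966 - 1*395) = 4 + (20966 - 395) = 4 + 20571 = 20575)
-8840*(-27396/F) + (-55 - 95*u)/13703 = -8840/(20575/(-27396)) + (-55 - 95*4)/13703 = -8840/(20575*(-1/27396)) + (-55 - 380)*(1/13703) = -8840/(-20575/27396) - 435*1/13703 = -8840*(-27396/20575) - 435/13703 = 48436128/4115 - 435/13703 = 663718471959/56387845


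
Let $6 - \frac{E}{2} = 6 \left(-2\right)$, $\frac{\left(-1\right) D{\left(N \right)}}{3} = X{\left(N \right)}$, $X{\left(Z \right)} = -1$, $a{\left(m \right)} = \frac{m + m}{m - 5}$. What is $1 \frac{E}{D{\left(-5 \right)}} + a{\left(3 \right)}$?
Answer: $9$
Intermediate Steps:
$a{\left(m \right)} = \frac{2 m}{-5 + m}$
$D{\left(N \right)} = 3$ ($D{\left(N \right)} = \left(-3\right) \left(-1\right) = 3$)
$E = 36$ ($E = 12 - 2 \cdot 6 \left(-2\right) = 12 - -24 = 12 + 24 = 36$)
$1 \frac{E}{D{\left(-5 \right)}} + a{\left(3 \right)} = 1 \cdot \frac{36}{3} + 2 \cdot 3 \frac{1}{-5 + 3} = 1 \cdot 36 \cdot \frac{1}{3} + 2 \cdot 3 \frac{1}{-2} = 1 \cdot 12 + 2 \cdot 3 \left(- \frac{1}{2}\right) = 12 - 3 = 9$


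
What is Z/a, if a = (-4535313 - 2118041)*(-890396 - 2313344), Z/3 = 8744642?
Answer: 13116963/10657808171980 ≈ 1.2307e-6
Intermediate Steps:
Z = 26233926 (Z = 3*8744642 = 26233926)
a = 21315616343960 (a = -6653354*(-3203740) = 21315616343960)
Z/a = 26233926/21315616343960 = 26233926*(1/21315616343960) = 13116963/10657808171980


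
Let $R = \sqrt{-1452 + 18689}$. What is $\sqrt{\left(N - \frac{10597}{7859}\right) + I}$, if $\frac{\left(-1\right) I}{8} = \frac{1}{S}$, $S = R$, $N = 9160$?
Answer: $\frac{\sqrt{168069721256540333153 - 8516992134376 \sqrt{17237}}}{135465583} \approx 95.701$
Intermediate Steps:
$R = \sqrt{17237} \approx 131.29$
$S = \sqrt{17237} \approx 131.29$
$I = - \frac{8 \sqrt{17237}}{17237}$ ($I = - \frac{8}{\sqrt{17237}} = - 8 \frac{\sqrt{17237}}{17237} = - \frac{8 \sqrt{17237}}{17237} \approx -0.060934$)
$\sqrt{\left(N - \frac{10597}{7859}\right) + I} = \sqrt{\left(9160 - \frac{10597}{7859}\right) - \frac{8 \sqrt{17237}}{17237}} = \sqrt{\frac{71977843}{7859} - \frac{8 \sqrt{17237}}{17237}}$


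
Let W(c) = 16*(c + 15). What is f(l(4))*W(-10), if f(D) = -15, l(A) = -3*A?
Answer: -1200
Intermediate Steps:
W(c) = 240 + 16*c (W(c) = 16*(15 + c) = 240 + 16*c)
f(l(4))*W(-10) = -15*(240 + 16*(-10)) = -15*(240 - 160) = -15*80 = -1200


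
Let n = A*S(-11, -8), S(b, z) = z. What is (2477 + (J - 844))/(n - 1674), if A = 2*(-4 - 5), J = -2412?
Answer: 779/1530 ≈ 0.50915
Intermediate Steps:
A = -18 (A = 2*(-9) = -18)
n = 144 (n = -18*(-8) = 144)
(2477 + (J - 844))/(n - 1674) = (2477 + (-2412 - 844))/(144 - 1674) = (2477 - 3256)/(-1530) = -779*(-1/1530) = 779/1530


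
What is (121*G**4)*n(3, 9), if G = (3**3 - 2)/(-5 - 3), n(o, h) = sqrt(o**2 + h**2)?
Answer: 141796875*sqrt(10)/4096 ≈ 1.0947e+5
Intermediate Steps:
n(o, h) = sqrt(h**2 + o**2)
G = -25/8 (G = (27 - 2)/(-8) = 25*(-1/8) = -25/8 ≈ -3.1250)
(121*G**4)*n(3, 9) = (121*(-25/8)**4)*sqrt(9**2 + 3**2) = (121*(390625/4096))*sqrt(81 + 9) = 47265625*sqrt(90)/4096 = 47265625*(3*sqrt(10))/4096 = 141796875*sqrt(10)/4096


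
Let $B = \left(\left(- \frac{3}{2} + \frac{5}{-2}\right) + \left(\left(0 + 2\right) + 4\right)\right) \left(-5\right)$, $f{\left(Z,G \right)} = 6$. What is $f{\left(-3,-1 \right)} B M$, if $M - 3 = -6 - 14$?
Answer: $1020$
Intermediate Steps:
$B = -10$ ($B = \left(\left(\left(-3\right) \frac{1}{2} + 5 \left(- \frac{1}{2}\right)\right) + \left(2 + 4\right)\right) \left(-5\right) = \left(\left(- \frac{3}{2} - \frac{5}{2}\right) + 6\right) \left(-5\right) = \left(-4 + 6\right) \left(-5\right) = 2 \left(-5\right) = -10$)
$M = -17$ ($M = 3 - 20 = -17$)
$f{\left(-3,-1 \right)} B M = 6 \left(-10\right) \left(-17\right) = \left(-60\right) \left(-17\right) = 1020$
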